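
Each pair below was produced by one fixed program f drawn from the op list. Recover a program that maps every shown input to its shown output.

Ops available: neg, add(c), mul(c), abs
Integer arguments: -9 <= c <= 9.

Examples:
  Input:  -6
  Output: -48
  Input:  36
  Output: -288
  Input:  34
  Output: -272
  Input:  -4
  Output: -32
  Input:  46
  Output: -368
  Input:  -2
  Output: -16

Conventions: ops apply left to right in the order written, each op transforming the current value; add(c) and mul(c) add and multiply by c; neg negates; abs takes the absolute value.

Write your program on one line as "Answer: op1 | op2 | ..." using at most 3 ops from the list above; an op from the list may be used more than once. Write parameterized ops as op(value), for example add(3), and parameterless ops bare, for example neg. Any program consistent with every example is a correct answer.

abs | mul(8) | neg

Check, running the answer program on each example:
  -6 -> 6 -> 48 -> -48
  36 -> 36 -> 288 -> -288
  34 -> 34 -> 272 -> -272
  -4 -> 4 -> 32 -> -32
  46 -> 46 -> 368 -> -368
  -2 -> 2 -> 16 -> -16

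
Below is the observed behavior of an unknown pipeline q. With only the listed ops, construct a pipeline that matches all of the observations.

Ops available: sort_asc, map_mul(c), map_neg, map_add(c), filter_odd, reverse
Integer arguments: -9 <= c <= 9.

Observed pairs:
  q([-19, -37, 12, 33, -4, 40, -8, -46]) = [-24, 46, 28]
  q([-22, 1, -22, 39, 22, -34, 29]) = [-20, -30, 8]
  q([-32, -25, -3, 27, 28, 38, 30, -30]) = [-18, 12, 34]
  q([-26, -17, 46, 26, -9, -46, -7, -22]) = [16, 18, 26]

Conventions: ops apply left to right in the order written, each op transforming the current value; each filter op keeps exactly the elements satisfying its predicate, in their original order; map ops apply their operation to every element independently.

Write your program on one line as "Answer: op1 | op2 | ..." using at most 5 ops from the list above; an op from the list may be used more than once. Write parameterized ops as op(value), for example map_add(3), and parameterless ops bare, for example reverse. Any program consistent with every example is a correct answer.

filter_odd | reverse | map_add(-9) | map_neg

Check, running the answer program on each example:
  [-19, -37, 12, 33, -4, 40, -8, -46] -> [-19, -37, 33] -> [33, -37, -19] -> [24, -46, -28] -> [-24, 46, 28]
  [-22, 1, -22, 39, 22, -34, 29] -> [1, 39, 29] -> [29, 39, 1] -> [20, 30, -8] -> [-20, -30, 8]
  [-32, -25, -3, 27, 28, 38, 30, -30] -> [-25, -3, 27] -> [27, -3, -25] -> [18, -12, -34] -> [-18, 12, 34]
  [-26, -17, 46, 26, -9, -46, -7, -22] -> [-17, -9, -7] -> [-7, -9, -17] -> [-16, -18, -26] -> [16, 18, 26]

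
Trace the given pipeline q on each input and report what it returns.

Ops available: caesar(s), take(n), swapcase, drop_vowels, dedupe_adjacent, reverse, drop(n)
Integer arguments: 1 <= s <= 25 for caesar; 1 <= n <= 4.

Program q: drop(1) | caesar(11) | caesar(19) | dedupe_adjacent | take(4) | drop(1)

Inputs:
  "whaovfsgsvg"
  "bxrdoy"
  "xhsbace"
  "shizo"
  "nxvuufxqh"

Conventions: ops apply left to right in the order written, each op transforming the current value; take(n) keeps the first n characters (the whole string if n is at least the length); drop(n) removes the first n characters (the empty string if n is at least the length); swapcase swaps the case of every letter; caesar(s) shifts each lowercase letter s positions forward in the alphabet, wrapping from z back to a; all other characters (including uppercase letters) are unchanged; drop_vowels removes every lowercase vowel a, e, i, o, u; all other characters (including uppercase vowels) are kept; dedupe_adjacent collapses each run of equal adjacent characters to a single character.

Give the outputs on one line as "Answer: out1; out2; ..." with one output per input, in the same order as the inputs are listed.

Execution, op by op:
  "whaovfsgsvg" -> "haovfsgsvg" -> "slzgqdrdgr" -> "leszjwkwzk" -> "leszjwkwzk" -> "lesz" -> "esz"
  "bxrdoy" -> "xrdoy" -> "icozj" -> "bvhsc" -> "bvhsc" -> "bvhs" -> "vhs"
  "xhsbace" -> "hsbace" -> "sdmlnp" -> "lwfegi" -> "lwfegi" -> "lwfe" -> "wfe"
  "shizo" -> "hizo" -> "stkz" -> "lmds" -> "lmds" -> "lmds" -> "mds"
  "nxvuufxqh" -> "xvuufxqh" -> "igffqibs" -> "bzyyjbul" -> "bzyjbul" -> "bzyj" -> "zyj"

"esz"; "vhs"; "wfe"; "mds"; "zyj"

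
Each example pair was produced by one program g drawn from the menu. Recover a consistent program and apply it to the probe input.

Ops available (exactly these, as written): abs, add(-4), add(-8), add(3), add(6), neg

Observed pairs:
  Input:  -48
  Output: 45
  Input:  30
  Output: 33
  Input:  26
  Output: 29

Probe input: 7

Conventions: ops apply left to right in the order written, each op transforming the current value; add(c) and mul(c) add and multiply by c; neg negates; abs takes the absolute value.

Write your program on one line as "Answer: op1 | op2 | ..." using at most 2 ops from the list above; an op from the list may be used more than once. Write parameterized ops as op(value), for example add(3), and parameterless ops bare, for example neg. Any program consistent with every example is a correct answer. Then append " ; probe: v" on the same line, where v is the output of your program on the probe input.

add(3) | abs ; probe: 10

Check, running the answer program on each example:
  -48 -> -45 -> 45
  30 -> 33 -> 33
  26 -> 29 -> 29
  probe: 7 -> 10 -> 10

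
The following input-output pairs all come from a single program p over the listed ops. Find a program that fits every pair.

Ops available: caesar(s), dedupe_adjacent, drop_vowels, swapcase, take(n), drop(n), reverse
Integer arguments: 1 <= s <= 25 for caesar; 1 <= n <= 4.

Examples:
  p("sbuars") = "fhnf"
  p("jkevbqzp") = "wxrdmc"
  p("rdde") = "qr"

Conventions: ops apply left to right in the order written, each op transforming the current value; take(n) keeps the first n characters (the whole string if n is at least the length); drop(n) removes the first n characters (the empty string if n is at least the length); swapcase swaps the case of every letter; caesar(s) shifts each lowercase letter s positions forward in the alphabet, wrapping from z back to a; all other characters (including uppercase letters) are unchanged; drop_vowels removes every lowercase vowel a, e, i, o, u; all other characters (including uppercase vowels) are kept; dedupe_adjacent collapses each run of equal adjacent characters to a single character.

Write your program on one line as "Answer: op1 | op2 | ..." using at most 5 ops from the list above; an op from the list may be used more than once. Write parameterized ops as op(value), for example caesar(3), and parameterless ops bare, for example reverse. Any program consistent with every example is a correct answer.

caesar(24) | caesar(15) | drop_vowels | dedupe_adjacent

Check, running the answer program on each example:
  "sbuars" -> "qzsypq" -> "fohnef" -> "fhnf" -> "fhnf"
  "jkevbqzp" -> "hictzoxn" -> "wxriodmc" -> "wxrdmc" -> "wxrdmc"
  "rdde" -> "pbbc" -> "eqqr" -> "qqr" -> "qr"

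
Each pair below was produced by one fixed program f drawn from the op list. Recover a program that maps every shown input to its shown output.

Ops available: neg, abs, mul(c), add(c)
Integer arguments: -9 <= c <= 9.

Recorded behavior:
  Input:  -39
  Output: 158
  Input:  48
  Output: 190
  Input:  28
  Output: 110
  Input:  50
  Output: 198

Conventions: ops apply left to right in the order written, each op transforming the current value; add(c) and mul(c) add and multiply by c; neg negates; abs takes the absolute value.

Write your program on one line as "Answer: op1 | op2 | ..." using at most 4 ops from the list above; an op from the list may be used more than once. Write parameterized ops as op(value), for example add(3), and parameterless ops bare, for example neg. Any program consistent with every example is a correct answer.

mul(4) | add(-2) | abs

Check, running the answer program on each example:
  -39 -> -156 -> -158 -> 158
  48 -> 192 -> 190 -> 190
  28 -> 112 -> 110 -> 110
  50 -> 200 -> 198 -> 198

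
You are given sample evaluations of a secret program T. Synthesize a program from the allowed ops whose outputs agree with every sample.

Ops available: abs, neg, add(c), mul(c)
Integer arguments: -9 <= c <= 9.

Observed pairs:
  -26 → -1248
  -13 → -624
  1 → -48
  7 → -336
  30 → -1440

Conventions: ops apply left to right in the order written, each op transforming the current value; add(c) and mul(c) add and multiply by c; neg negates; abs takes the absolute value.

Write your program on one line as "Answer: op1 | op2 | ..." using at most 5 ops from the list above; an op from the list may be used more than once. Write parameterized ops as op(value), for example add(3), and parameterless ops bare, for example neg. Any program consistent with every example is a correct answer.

mul(8) | mul(-2) | abs | mul(-3)

Check, running the answer program on each example:
  -26 -> -208 -> 416 -> 416 -> -1248
  -13 -> -104 -> 208 -> 208 -> -624
  1 -> 8 -> -16 -> 16 -> -48
  7 -> 56 -> -112 -> 112 -> -336
  30 -> 240 -> -480 -> 480 -> -1440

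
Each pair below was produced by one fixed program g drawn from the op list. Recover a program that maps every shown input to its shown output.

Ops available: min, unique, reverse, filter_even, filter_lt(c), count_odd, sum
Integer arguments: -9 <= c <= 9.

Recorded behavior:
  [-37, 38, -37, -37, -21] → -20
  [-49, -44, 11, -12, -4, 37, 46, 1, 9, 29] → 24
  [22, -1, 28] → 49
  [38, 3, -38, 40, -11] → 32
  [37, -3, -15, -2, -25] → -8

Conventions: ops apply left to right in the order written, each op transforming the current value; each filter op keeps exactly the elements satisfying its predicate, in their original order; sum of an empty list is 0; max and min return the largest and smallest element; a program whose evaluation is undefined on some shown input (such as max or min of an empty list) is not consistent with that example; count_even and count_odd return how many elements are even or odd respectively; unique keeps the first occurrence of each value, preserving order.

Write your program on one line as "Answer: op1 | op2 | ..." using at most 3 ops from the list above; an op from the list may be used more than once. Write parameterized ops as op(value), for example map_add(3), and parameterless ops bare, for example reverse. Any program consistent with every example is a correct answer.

unique | sum

Check, running the answer program on each example:
  [-37, 38, -37, -37, -21] -> [-37, 38, -21] -> -20
  [-49, -44, 11, -12, -4, 37, 46, 1, 9, 29] -> [-49, -44, 11, -12, -4, 37, 46, 1, 9, 29] -> 24
  [22, -1, 28] -> [22, -1, 28] -> 49
  [38, 3, -38, 40, -11] -> [38, 3, -38, 40, -11] -> 32
  [37, -3, -15, -2, -25] -> [37, -3, -15, -2, -25] -> -8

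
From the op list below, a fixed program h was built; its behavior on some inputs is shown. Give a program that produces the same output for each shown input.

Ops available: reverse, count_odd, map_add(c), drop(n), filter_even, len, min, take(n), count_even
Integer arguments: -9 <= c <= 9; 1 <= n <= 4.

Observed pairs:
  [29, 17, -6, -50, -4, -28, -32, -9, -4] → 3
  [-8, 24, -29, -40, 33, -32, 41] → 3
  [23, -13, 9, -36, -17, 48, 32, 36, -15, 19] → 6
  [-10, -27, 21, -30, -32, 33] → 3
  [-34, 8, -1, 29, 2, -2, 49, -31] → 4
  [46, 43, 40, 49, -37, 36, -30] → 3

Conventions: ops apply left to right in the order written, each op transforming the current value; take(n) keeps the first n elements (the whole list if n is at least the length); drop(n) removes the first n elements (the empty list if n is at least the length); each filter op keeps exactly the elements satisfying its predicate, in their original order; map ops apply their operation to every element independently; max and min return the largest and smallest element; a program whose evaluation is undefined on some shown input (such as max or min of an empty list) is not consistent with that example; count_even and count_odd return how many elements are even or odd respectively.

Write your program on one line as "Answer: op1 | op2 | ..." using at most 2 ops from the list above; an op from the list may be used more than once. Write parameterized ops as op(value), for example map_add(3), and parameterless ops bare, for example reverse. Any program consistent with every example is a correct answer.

map_add(-1) | count_even

Check, running the answer program on each example:
  [29, 17, -6, -50, -4, -28, -32, -9, -4] -> [28, 16, -7, -51, -5, -29, -33, -10, -5] -> 3
  [-8, 24, -29, -40, 33, -32, 41] -> [-9, 23, -30, -41, 32, -33, 40] -> 3
  [23, -13, 9, -36, -17, 48, 32, 36, -15, 19] -> [22, -14, 8, -37, -18, 47, 31, 35, -16, 18] -> 6
  [-10, -27, 21, -30, -32, 33] -> [-11, -28, 20, -31, -33, 32] -> 3
  [-34, 8, -1, 29, 2, -2, 49, -31] -> [-35, 7, -2, 28, 1, -3, 48, -32] -> 4
  [46, 43, 40, 49, -37, 36, -30] -> [45, 42, 39, 48, -38, 35, -31] -> 3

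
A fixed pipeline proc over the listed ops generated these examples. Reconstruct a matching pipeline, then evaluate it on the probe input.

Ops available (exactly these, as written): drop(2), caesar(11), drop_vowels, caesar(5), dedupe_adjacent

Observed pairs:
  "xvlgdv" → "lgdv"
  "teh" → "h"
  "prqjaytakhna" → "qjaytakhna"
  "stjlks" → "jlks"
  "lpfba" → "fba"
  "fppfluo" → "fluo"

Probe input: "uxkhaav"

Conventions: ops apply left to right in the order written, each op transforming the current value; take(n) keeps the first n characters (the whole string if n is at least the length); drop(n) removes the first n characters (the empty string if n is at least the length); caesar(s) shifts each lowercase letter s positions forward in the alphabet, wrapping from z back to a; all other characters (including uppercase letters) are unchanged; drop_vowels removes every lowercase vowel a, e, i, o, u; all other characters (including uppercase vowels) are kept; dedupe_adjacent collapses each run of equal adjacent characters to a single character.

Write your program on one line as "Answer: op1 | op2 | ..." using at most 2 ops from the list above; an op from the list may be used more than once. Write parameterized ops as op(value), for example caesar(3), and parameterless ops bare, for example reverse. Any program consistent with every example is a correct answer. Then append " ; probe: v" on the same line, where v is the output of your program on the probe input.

dedupe_adjacent | drop(2) ; probe: "khav"

Check, running the answer program on each example:
  "xvlgdv" -> "xvlgdv" -> "lgdv"
  "teh" -> "teh" -> "h"
  "prqjaytakhna" -> "prqjaytakhna" -> "qjaytakhna"
  "stjlks" -> "stjlks" -> "jlks"
  "lpfba" -> "lpfba" -> "fba"
  "fppfluo" -> "fpfluo" -> "fluo"
  probe: "uxkhaav" -> "uxkhav" -> "khav"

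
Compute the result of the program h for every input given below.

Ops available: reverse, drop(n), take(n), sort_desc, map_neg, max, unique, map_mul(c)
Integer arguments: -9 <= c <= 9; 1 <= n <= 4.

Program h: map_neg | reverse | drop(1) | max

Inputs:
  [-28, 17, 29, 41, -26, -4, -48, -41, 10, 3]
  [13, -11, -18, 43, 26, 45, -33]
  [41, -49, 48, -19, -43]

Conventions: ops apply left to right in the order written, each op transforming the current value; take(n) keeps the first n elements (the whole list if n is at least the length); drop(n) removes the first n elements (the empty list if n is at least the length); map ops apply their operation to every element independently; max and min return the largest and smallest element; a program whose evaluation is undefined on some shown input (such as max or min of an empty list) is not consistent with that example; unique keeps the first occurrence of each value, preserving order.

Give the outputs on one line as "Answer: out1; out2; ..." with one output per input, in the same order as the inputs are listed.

Execution, op by op:
  [-28, 17, 29, 41, -26, -4, -48, -41, 10, 3] -> [28, -17, -29, -41, 26, 4, 48, 41, -10, -3] -> [-3, -10, 41, 48, 4, 26, -41, -29, -17, 28] -> [-10, 41, 48, 4, 26, -41, -29, -17, 28] -> 48
  [13, -11, -18, 43, 26, 45, -33] -> [-13, 11, 18, -43, -26, -45, 33] -> [33, -45, -26, -43, 18, 11, -13] -> [-45, -26, -43, 18, 11, -13] -> 18
  [41, -49, 48, -19, -43] -> [-41, 49, -48, 19, 43] -> [43, 19, -48, 49, -41] -> [19, -48, 49, -41] -> 49

48; 18; 49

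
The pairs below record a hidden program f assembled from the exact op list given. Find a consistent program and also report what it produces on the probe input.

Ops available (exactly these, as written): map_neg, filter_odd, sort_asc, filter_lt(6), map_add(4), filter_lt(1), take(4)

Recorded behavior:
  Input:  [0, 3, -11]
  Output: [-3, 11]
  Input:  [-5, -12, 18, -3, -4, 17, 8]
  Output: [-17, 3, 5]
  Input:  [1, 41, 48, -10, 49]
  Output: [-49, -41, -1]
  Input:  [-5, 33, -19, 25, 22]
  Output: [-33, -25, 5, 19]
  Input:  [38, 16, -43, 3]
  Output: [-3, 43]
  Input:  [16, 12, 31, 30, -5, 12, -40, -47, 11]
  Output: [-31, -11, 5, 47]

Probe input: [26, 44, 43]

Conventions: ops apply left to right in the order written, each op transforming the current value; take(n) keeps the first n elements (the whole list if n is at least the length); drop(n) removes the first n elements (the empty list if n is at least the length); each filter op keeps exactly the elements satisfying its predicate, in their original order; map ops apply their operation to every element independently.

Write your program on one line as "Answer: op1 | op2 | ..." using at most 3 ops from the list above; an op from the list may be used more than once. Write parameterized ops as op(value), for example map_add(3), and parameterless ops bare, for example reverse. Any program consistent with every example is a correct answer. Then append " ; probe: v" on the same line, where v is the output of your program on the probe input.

filter_odd | map_neg | sort_asc ; probe: [-43]

Check, running the answer program on each example:
  [0, 3, -11] -> [3, -11] -> [-3, 11] -> [-3, 11]
  [-5, -12, 18, -3, -4, 17, 8] -> [-5, -3, 17] -> [5, 3, -17] -> [-17, 3, 5]
  [1, 41, 48, -10, 49] -> [1, 41, 49] -> [-1, -41, -49] -> [-49, -41, -1]
  [-5, 33, -19, 25, 22] -> [-5, 33, -19, 25] -> [5, -33, 19, -25] -> [-33, -25, 5, 19]
  [38, 16, -43, 3] -> [-43, 3] -> [43, -3] -> [-3, 43]
  [16, 12, 31, 30, -5, 12, -40, -47, 11] -> [31, -5, -47, 11] -> [-31, 5, 47, -11] -> [-31, -11, 5, 47]
  probe: [26, 44, 43] -> [43] -> [-43] -> [-43]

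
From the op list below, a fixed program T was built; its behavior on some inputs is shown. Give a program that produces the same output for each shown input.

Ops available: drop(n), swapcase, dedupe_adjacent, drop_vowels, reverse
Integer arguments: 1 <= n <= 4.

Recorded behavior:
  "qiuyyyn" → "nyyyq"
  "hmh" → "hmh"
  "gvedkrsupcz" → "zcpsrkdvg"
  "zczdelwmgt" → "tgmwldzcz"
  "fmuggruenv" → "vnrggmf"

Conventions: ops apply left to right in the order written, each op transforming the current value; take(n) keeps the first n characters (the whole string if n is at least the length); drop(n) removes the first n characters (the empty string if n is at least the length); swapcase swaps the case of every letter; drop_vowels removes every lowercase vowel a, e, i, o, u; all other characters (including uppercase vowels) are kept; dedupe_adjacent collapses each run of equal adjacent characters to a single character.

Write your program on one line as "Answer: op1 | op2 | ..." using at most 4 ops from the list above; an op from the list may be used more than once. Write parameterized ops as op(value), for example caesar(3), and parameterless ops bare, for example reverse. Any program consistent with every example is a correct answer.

swapcase | reverse | swapcase | drop_vowels

Check, running the answer program on each example:
  "qiuyyyn" -> "QIUYYYN" -> "NYYYUIQ" -> "nyyyuiq" -> "nyyyq"
  "hmh" -> "HMH" -> "HMH" -> "hmh" -> "hmh"
  "gvedkrsupcz" -> "GVEDKRSUPCZ" -> "ZCPUSRKDEVG" -> "zcpusrkdevg" -> "zcpsrkdvg"
  "zczdelwmgt" -> "ZCZDELWMGT" -> "TGMWLEDZCZ" -> "tgmwledzcz" -> "tgmwldzcz"
  "fmuggruenv" -> "FMUGGRUENV" -> "VNEURGGUMF" -> "vneurggumf" -> "vnrggmf"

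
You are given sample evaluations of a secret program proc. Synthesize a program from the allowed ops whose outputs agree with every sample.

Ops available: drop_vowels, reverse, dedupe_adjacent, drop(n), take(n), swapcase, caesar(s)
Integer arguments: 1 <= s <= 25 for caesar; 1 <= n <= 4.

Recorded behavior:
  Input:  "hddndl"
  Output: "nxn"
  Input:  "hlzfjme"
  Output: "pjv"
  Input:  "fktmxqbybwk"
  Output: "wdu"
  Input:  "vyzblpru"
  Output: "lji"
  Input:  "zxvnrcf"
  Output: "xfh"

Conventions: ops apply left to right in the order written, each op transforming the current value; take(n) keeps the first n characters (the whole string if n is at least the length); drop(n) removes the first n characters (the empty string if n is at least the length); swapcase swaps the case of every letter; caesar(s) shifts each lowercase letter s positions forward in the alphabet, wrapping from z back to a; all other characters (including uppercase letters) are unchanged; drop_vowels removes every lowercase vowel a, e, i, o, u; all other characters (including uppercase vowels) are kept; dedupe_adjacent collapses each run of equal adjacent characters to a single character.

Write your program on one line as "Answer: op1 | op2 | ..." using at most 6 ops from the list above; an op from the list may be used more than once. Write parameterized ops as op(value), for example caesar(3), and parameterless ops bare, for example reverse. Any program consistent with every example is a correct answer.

caesar(2) | dedupe_adjacent | drop(1) | take(3) | reverse | caesar(8)

Check, running the answer program on each example:
  "hddndl" -> "jffpfn" -> "jfpfn" -> "fpfn" -> "fpf" -> "fpf" -> "nxn"
  "hlzfjme" -> "jnbhlog" -> "jnbhlog" -> "nbhlog" -> "nbh" -> "hbn" -> "pjv"
  "fktmxqbybwk" -> "hmvozsdadym" -> "hmvozsdadym" -> "mvozsdadym" -> "mvo" -> "ovm" -> "wdu"
  "vyzblpru" -> "xabdnrtw" -> "xabdnrtw" -> "abdnrtw" -> "abd" -> "dba" -> "lji"
  "zxvnrcf" -> "bzxpteh" -> "bzxpteh" -> "zxpteh" -> "zxp" -> "pxz" -> "xfh"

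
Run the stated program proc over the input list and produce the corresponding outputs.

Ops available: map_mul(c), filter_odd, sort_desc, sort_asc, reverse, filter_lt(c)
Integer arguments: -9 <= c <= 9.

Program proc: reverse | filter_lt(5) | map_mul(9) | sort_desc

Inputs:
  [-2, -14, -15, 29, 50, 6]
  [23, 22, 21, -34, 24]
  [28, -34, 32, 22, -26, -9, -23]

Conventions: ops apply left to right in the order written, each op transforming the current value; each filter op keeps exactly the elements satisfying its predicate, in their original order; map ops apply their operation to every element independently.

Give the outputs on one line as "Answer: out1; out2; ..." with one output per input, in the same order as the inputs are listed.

Execution, op by op:
  [-2, -14, -15, 29, 50, 6] -> [6, 50, 29, -15, -14, -2] -> [-15, -14, -2] -> [-135, -126, -18] -> [-18, -126, -135]
  [23, 22, 21, -34, 24] -> [24, -34, 21, 22, 23] -> [-34] -> [-306] -> [-306]
  [28, -34, 32, 22, -26, -9, -23] -> [-23, -9, -26, 22, 32, -34, 28] -> [-23, -9, -26, -34] -> [-207, -81, -234, -306] -> [-81, -207, -234, -306]

[-18, -126, -135]; [-306]; [-81, -207, -234, -306]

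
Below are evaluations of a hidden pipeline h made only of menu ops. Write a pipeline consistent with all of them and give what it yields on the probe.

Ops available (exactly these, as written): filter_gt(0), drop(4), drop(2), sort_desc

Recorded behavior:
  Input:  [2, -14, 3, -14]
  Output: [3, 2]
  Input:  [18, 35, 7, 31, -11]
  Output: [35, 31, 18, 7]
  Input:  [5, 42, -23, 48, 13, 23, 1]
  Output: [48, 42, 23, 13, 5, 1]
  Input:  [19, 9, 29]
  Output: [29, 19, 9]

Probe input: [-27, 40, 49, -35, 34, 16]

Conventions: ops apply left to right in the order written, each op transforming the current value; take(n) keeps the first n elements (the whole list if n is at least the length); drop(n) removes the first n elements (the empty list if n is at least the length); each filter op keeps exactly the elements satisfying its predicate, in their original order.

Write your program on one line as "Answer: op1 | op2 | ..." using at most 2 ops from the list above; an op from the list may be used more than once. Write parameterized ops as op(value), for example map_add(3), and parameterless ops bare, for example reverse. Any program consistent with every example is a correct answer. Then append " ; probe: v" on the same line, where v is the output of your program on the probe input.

sort_desc | filter_gt(0) ; probe: [49, 40, 34, 16]

Check, running the answer program on each example:
  [2, -14, 3, -14] -> [3, 2, -14, -14] -> [3, 2]
  [18, 35, 7, 31, -11] -> [35, 31, 18, 7, -11] -> [35, 31, 18, 7]
  [5, 42, -23, 48, 13, 23, 1] -> [48, 42, 23, 13, 5, 1, -23] -> [48, 42, 23, 13, 5, 1]
  [19, 9, 29] -> [29, 19, 9] -> [29, 19, 9]
  probe: [-27, 40, 49, -35, 34, 16] -> [49, 40, 34, 16, -27, -35] -> [49, 40, 34, 16]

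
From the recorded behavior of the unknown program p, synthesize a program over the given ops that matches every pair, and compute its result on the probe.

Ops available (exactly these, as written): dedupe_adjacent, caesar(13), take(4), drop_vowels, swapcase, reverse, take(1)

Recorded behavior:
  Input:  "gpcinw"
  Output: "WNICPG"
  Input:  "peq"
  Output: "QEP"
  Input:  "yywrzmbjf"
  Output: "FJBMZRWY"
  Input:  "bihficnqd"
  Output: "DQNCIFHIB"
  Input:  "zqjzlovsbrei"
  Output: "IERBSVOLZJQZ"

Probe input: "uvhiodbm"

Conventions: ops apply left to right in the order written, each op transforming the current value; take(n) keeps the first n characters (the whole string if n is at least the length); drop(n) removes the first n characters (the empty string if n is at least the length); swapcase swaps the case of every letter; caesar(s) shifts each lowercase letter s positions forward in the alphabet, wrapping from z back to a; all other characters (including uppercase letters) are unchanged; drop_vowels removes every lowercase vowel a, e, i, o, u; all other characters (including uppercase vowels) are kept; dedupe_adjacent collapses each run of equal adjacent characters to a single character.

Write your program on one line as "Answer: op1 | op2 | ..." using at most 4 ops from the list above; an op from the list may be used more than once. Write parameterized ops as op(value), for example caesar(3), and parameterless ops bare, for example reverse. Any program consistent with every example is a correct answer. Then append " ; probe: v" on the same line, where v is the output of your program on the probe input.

dedupe_adjacent | reverse | swapcase ; probe: "MBDOIHVU"

Check, running the answer program on each example:
  "gpcinw" -> "gpcinw" -> "wnicpg" -> "WNICPG"
  "peq" -> "peq" -> "qep" -> "QEP"
  "yywrzmbjf" -> "ywrzmbjf" -> "fjbmzrwy" -> "FJBMZRWY"
  "bihficnqd" -> "bihficnqd" -> "dqncifhib" -> "DQNCIFHIB"
  "zqjzlovsbrei" -> "zqjzlovsbrei" -> "ierbsvolzjqz" -> "IERBSVOLZJQZ"
  probe: "uvhiodbm" -> "uvhiodbm" -> "mbdoihvu" -> "MBDOIHVU"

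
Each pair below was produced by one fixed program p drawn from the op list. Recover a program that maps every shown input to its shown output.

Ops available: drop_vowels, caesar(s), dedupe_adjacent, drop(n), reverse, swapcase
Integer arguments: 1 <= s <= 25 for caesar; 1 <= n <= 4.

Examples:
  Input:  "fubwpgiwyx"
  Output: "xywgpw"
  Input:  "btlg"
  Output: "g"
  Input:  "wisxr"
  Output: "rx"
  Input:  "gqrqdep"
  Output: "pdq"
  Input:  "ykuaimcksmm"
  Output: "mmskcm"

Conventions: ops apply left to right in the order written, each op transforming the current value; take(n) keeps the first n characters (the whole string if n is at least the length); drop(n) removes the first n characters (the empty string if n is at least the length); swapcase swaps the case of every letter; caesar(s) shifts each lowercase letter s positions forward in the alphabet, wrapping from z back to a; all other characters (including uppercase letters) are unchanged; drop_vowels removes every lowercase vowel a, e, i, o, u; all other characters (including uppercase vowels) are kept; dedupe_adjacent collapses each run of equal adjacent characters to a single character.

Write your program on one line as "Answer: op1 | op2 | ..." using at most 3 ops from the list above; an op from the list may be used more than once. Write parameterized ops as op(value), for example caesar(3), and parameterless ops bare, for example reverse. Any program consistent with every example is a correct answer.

drop(3) | drop_vowels | reverse

Check, running the answer program on each example:
  "fubwpgiwyx" -> "wpgiwyx" -> "wpgwyx" -> "xywgpw"
  "btlg" -> "g" -> "g" -> "g"
  "wisxr" -> "xr" -> "xr" -> "rx"
  "gqrqdep" -> "qdep" -> "qdp" -> "pdq"
  "ykuaimcksmm" -> "aimcksmm" -> "mcksmm" -> "mmskcm"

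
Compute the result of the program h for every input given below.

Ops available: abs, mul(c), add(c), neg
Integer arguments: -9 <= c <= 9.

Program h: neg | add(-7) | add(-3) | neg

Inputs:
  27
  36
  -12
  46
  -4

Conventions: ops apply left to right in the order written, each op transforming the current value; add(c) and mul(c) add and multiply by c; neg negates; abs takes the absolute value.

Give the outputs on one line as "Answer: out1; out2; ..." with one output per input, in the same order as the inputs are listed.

37; 46; -2; 56; 6

Execution, op by op:
  27 -> -27 -> -34 -> -37 -> 37
  36 -> -36 -> -43 -> -46 -> 46
  -12 -> 12 -> 5 -> 2 -> -2
  46 -> -46 -> -53 -> -56 -> 56
  -4 -> 4 -> -3 -> -6 -> 6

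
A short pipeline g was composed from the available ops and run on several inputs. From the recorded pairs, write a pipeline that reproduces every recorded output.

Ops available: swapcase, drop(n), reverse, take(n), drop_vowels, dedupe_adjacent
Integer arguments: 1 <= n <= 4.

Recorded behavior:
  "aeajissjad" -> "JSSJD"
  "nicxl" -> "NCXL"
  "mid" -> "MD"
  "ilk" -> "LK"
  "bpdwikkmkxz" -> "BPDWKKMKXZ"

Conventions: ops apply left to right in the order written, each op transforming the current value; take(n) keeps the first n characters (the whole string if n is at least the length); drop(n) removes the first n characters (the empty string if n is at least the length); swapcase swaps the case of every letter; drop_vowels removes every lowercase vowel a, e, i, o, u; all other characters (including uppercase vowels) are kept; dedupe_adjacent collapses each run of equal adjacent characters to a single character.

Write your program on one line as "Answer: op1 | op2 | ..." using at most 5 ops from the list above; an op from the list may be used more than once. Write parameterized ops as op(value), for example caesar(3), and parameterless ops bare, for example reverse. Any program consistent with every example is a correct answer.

drop_vowels | reverse | swapcase | reverse

Check, running the answer program on each example:
  "aeajissjad" -> "jssjd" -> "djssj" -> "DJSSJ" -> "JSSJD"
  "nicxl" -> "ncxl" -> "lxcn" -> "LXCN" -> "NCXL"
  "mid" -> "md" -> "dm" -> "DM" -> "MD"
  "ilk" -> "lk" -> "kl" -> "KL" -> "LK"
  "bpdwikkmkxz" -> "bpdwkkmkxz" -> "zxkmkkwdpb" -> "ZXKMKKWDPB" -> "BPDWKKMKXZ"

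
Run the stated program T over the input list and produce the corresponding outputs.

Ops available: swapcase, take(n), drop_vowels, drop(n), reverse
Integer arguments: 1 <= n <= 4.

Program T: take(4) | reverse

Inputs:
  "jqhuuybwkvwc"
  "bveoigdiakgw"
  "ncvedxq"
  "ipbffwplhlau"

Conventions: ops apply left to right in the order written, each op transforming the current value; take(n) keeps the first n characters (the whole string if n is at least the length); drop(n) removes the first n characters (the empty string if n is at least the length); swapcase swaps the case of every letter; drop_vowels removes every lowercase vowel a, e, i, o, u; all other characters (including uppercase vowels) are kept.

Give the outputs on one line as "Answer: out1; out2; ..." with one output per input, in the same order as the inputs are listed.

Execution, op by op:
  "jqhuuybwkvwc" -> "jqhu" -> "uhqj"
  "bveoigdiakgw" -> "bveo" -> "oevb"
  "ncvedxq" -> "ncve" -> "evcn"
  "ipbffwplhlau" -> "ipbf" -> "fbpi"

"uhqj"; "oevb"; "evcn"; "fbpi"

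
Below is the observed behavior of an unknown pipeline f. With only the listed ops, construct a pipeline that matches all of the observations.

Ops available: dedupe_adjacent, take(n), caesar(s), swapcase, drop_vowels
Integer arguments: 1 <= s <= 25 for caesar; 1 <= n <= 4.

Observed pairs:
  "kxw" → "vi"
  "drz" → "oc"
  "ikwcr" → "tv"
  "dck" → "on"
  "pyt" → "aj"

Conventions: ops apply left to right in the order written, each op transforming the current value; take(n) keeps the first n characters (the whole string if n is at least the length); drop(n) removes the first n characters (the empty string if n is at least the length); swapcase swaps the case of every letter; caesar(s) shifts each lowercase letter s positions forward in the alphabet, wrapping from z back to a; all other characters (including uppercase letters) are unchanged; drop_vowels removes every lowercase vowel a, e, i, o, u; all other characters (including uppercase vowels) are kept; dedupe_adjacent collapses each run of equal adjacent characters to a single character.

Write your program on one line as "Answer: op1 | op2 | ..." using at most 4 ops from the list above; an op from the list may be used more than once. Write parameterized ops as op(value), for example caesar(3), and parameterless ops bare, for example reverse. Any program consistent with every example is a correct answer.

caesar(7) | take(2) | caesar(4)

Check, running the answer program on each example:
  "kxw" -> "red" -> "re" -> "vi"
  "drz" -> "kyg" -> "ky" -> "oc"
  "ikwcr" -> "prdjy" -> "pr" -> "tv"
  "dck" -> "kjr" -> "kj" -> "on"
  "pyt" -> "wfa" -> "wf" -> "aj"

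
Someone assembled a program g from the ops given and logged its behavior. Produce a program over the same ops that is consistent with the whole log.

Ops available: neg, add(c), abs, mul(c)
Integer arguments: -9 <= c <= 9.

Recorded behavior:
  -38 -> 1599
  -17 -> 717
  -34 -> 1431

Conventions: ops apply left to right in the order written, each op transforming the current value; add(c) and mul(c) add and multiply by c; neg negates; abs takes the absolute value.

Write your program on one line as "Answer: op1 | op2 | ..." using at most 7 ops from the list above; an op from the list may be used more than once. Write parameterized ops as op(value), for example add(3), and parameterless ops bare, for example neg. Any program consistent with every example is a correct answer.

abs | mul(-3) | mul(-7) | mul(2) | add(6) | add(-3)

Check, running the answer program on each example:
  -38 -> 38 -> -114 -> 798 -> 1596 -> 1602 -> 1599
  -17 -> 17 -> -51 -> 357 -> 714 -> 720 -> 717
  -34 -> 34 -> -102 -> 714 -> 1428 -> 1434 -> 1431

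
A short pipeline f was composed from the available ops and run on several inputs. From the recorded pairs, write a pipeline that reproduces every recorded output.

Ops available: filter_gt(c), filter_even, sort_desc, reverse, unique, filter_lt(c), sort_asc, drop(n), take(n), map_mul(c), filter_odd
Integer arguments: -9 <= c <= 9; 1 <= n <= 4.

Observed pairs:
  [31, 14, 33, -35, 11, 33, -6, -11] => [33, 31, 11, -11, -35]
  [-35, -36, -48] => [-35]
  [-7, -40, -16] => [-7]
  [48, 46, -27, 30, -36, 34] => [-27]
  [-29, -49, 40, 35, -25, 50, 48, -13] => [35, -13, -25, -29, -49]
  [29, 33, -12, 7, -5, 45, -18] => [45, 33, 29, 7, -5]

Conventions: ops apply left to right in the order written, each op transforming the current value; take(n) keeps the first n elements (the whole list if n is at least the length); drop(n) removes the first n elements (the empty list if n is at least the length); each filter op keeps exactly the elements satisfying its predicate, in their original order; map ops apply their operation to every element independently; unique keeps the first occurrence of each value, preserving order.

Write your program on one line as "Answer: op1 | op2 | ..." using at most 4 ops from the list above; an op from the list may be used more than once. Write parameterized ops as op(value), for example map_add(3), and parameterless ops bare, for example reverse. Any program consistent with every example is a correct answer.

sort_asc | sort_desc | filter_odd | unique

Check, running the answer program on each example:
  [31, 14, 33, -35, 11, 33, -6, -11] -> [-35, -11, -6, 11, 14, 31, 33, 33] -> [33, 33, 31, 14, 11, -6, -11, -35] -> [33, 33, 31, 11, -11, -35] -> [33, 31, 11, -11, -35]
  [-35, -36, -48] -> [-48, -36, -35] -> [-35, -36, -48] -> [-35] -> [-35]
  [-7, -40, -16] -> [-40, -16, -7] -> [-7, -16, -40] -> [-7] -> [-7]
  [48, 46, -27, 30, -36, 34] -> [-36, -27, 30, 34, 46, 48] -> [48, 46, 34, 30, -27, -36] -> [-27] -> [-27]
  [-29, -49, 40, 35, -25, 50, 48, -13] -> [-49, -29, -25, -13, 35, 40, 48, 50] -> [50, 48, 40, 35, -13, -25, -29, -49] -> [35, -13, -25, -29, -49] -> [35, -13, -25, -29, -49]
  [29, 33, -12, 7, -5, 45, -18] -> [-18, -12, -5, 7, 29, 33, 45] -> [45, 33, 29, 7, -5, -12, -18] -> [45, 33, 29, 7, -5] -> [45, 33, 29, 7, -5]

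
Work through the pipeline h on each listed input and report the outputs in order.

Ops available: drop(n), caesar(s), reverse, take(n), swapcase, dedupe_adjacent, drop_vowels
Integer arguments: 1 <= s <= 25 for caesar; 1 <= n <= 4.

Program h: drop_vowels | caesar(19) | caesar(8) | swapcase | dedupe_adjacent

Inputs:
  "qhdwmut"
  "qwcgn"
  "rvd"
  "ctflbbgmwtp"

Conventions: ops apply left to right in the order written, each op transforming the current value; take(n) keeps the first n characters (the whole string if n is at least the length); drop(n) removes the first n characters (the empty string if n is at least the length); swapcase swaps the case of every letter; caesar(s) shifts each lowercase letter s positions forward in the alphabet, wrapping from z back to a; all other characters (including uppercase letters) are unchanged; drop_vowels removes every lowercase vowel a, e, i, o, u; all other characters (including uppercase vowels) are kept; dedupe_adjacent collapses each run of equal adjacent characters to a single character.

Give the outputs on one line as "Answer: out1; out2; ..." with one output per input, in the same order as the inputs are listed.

Execution, op by op:
  "qhdwmut" -> "qhdwmt" -> "jawpfm" -> "riexnu" -> "RIEXNU" -> "RIEXNU"
  "qwcgn" -> "qwcgn" -> "jpvzg" -> "rxdho" -> "RXDHO" -> "RXDHO"
  "rvd" -> "rvd" -> "kow" -> "swe" -> "SWE" -> "SWE"
  "ctflbbgmwtp" -> "ctflbbgmwtp" -> "vmyeuuzfpmi" -> "dugmcchnxuq" -> "DUGMCCHNXUQ" -> "DUGMCHNXUQ"

"RIEXNU"; "RXDHO"; "SWE"; "DUGMCHNXUQ"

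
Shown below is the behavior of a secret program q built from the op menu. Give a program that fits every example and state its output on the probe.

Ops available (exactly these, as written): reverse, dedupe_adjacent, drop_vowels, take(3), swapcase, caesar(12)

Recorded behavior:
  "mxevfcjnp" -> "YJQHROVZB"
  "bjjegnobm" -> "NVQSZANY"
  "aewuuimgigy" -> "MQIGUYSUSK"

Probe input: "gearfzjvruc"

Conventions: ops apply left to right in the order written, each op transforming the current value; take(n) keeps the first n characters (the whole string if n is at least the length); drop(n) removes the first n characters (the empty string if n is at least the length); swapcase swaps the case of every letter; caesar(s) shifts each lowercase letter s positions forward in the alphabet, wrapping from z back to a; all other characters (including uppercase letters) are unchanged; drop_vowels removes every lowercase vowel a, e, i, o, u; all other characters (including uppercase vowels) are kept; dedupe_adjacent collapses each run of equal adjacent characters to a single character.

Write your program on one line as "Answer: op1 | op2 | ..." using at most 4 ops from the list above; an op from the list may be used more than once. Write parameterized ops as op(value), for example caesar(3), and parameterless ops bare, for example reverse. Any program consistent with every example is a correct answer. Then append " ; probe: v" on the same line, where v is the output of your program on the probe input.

dedupe_adjacent | caesar(12) | swapcase ; probe: "SQMDRLVHDGO"

Check, running the answer program on each example:
  "mxevfcjnp" -> "mxevfcjnp" -> "yjqhrovzb" -> "YJQHROVZB"
  "bjjegnobm" -> "bjegnobm" -> "nvqszany" -> "NVQSZANY"
  "aewuuimgigy" -> "aewuimgigy" -> "mqiguysusk" -> "MQIGUYSUSK"
  probe: "gearfzjvruc" -> "gearfzjvruc" -> "sqmdrlvhdgo" -> "SQMDRLVHDGO"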